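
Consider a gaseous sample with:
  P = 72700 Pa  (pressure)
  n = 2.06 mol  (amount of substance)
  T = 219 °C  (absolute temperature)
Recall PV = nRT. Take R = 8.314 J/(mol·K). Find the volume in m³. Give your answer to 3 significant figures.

0.116 m³

Solving PV = nRT for V: V = nRT/P.
P = 72700 Pa; n = 2.06 mol; T = 219 °C = 492.1 K; R = 8.314 J/(mol·K).
V = 0.1159 m³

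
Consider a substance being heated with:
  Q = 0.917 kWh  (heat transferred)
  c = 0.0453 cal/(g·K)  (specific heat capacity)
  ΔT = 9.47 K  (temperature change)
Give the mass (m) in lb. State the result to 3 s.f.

Solving Q = m·c·ΔT for m: m = Q/(c·ΔT).
Q = 0.917 kWh = 3.301×10^6 J; c = 0.0453 cal/(g·K) = 189.5 J/(kg·K); ΔT = 9.47 K.
m = 1839 kg
1839 kg × (1 lb / 0.4536 kg) = 4055 lb

4050 lb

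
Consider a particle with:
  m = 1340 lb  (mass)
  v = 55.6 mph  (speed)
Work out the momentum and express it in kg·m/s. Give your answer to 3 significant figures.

15100 kg·m/s

Directly: p = mv.
m = 1340 lb = 607.8 kg; v = 55.6 mph = 24.86 m/s.
p = 15107 kg·m/s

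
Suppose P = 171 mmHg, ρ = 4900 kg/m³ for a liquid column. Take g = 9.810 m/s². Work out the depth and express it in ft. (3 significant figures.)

Rearranging: h = P/(ρ·g).
P = 171 mmHg = 22798 Pa; ρ = 4900 kg/m³; g = 9.810 m/s².
h = 0.4743 m
0.4743 m × (1 ft / 0.3048 m) = 1.556 ft

1.56 ft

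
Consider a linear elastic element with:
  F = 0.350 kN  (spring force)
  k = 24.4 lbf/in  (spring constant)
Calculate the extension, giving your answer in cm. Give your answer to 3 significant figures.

8.19 cm

Rearranging: x = F/k.
F = 0.350 kN = 350.0 N; k = 24.4 lbf/in = 4273 N/m.
x = 0.08191 m
0.08191 m × (1 cm / 0.01000 m) = 8.191 cm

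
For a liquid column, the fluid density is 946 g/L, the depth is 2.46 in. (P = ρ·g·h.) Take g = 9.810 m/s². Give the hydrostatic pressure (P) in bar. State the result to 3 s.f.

Directly: P = ρgh.
ρ = 946 g/L = 946.0 kg/m³; h = 2.46 in = 0.06248 m; g = 9.810 m/s².
P = 579.9 Pa
579.9 Pa × (1 bar / 1.000×10^5 Pa) = 0.005799 bar

0.00580 bar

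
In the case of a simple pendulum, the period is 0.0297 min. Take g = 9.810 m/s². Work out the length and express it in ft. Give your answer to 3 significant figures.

Rearranging: L = g·(T/2π)².
T = 0.0297 min = 1.782 s; g = 9.810 m/s².
L = 0.7891 m
0.7891 m × (1 ft / 0.3048 m) = 2.589 ft

2.59 ft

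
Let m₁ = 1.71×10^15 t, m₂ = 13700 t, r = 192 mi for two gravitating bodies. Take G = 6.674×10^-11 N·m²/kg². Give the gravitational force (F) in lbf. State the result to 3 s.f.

From Newton's law of gravitation: F = Gm₁m₂/r².
m₁ = 1.71×10^15 t = 1.710×10^18 kg; m₂ = 13700 t = 1.370×10^7 kg; r = 192 mi = 3.090×10^5 m; G = 6.674×10^-11 N·m²/kg².
F = 16376 N
16376 N × (1 lbf / 4.448 N) = 3681 lbf

3680 lbf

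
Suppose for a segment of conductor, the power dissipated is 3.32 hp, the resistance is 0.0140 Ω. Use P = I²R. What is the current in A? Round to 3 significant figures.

421 A

Rearranging P = I²R for I: I = √(P/R).
P = 3.32 hp = 2476 W; R = 0.0140 Ω.
I = 420.5 A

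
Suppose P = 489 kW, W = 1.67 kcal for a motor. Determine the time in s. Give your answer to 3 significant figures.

Rearranging: t = W/P.
P = 489 kW = 4.890×10^5 W; W = 1.67 kcal = 6987 J.
t = 0.01429 s

0.0143 s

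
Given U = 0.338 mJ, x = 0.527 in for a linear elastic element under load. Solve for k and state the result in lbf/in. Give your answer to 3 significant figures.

0.0215 lbf/in

Rearranging: k = 2U/x².
U = 0.338 mJ = 3.380×10^-4 J; x = 0.527 in = 0.01339 m.
k = 3.773 N/m
3.773 N/m × (1 lbf/in / 175.1 N/m) = 0.02154 lbf/in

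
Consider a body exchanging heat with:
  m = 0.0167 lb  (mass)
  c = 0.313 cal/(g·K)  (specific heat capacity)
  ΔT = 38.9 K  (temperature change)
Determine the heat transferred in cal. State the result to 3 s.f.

92.2 cal

Q is given directly by: Q = mcΔT.
m = 0.0167 lb = 0.007575 kg; c = 0.313 cal/(g·K) = 1310 J/(kg·K); ΔT = 38.9 K.
Q = 385.9 J
385.9 J × (1 cal / 4.184 J) = 92.23 cal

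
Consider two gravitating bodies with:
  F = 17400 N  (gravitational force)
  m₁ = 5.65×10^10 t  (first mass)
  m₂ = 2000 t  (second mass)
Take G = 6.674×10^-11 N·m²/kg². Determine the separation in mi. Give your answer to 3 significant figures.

From Newton's law of gravitation: r = √(G·m₁m₂/F).
F = 17400 N; m₁ = 5.65×10^10 t = 5.650×10^13 kg; m₂ = 2000 t = 2.000×10^6 kg; G = 6.674×10^-11 N·m²/kg².
r = 658.4 m
658.4 m × (1 mi / 1609 m) = 0.4091 mi

0.409 mi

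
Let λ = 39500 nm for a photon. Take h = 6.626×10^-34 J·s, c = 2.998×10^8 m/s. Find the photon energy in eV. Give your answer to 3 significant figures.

Directly: E = hc/λ.
λ = 39500 nm = 3.950×10^-5 m; h = 6.626×10^-34 J·s; c = 2.998×10^8 m/s.
E = 5.029×10^-21 J
5.029×10^-21 J × (1 eV / 1.602×10^-19 J) = 0.03139 eV

0.0314 eV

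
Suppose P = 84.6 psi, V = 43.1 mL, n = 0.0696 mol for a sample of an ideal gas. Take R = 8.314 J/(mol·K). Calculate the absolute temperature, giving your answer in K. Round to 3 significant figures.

From the ideal-gas law: T = PV/(nR).
P = 84.6 psi = 5.833×10^5 Pa; V = 43.1 mL = 4.310×10^-5 m³; n = 0.0696 mol; R = 8.314 J/(mol·K).
T = 43.45 K

43.4 K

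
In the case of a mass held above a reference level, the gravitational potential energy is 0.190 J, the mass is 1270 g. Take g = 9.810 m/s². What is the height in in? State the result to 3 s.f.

0.600 in

Solving PE = m·g·h for h: h = PE/(m·g).
PE = 0.190 J; m = 1270 g = 1.270 kg; g = 9.810 m/s².
h = 0.01525 m
0.01525 m × (1 in / 0.02540 m) = 0.6004 in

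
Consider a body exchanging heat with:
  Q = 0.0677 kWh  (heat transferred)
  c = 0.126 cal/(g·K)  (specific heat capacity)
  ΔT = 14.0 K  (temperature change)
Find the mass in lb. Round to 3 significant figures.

72.8 lb

Rearranging: m = Q/(c·ΔT).
Q = 0.0677 kWh = 2.437×10^5 J; c = 0.126 cal/(g·K) = 527.2 J/(kg·K); ΔT = 14.0 K.
m = 33.02 kg
33.02 kg × (1 lb / 0.4536 kg) = 72.80 lb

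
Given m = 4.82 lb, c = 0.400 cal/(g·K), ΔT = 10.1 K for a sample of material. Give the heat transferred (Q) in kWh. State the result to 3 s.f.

0.0103 kWh

Q is given directly by: Q = mcΔT.
m = 4.82 lb = 2.186 kg; c = 0.400 cal/(g·K) = 1674 J/(kg·K); ΔT = 10.1 K.
Q = 36956 J
36956 J × (1 kWh / 3.600×10^6 J) = 0.01027 kWh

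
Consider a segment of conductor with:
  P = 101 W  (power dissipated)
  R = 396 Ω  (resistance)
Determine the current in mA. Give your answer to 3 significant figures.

Rearranging P = I²R for I: I = √(P/R).
P = 101 W; R = 396 Ω.
I = 0.5050 A
0.5050 A × (1 mA / 0.001000 A) = 505.0 mA

505 mA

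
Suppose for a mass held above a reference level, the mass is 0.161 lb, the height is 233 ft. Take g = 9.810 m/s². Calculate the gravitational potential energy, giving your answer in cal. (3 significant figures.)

Directly: PE = mgh.
m = 0.161 lb = 0.07303 kg; h = 233 ft = 71.02 m; g = 9.810 m/s².
PE = 50.88 J
50.88 J × (1 cal / 4.184 J) = 12.16 cal

12.2 cal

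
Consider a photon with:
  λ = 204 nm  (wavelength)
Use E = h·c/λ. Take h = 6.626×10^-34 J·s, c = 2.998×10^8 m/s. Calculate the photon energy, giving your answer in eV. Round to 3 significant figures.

Directly: E = hc/λ.
λ = 204 nm = 2.040×10^-7 m; h = 6.626×10^-34 J·s; c = 2.998×10^8 m/s.
E = 9.738×10^-19 J
9.738×10^-19 J × (1 eV / 1.602×10^-19 J) = 6.078 eV

6.08 eV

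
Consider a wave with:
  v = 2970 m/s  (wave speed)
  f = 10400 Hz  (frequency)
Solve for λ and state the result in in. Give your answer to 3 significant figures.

11.2 in

Rearranging: λ = v/f.
v = 2970 m/s; f = 10400 Hz.
λ = 0.2856 m
0.2856 m × (1 in / 0.02540 m) = 11.24 in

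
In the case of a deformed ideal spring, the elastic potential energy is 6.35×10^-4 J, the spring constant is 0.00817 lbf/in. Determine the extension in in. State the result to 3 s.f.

Rearranging: x = √(2U/k).
U = 6.35×10^-4 J; k = 0.00817 lbf/in = 1.431 N/m.
x = 0.02979 m
0.02979 m × (1 in / 0.02540 m) = 1.173 in

1.17 in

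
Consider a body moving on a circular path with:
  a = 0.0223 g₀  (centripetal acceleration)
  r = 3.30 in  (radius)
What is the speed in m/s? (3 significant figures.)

Rearranging a = v²/r for v: v = √(a·r).
a = 0.0223 g₀ = 0.2187 m/s²; r = 3.30 in = 0.08382 m.
v = 0.1354 m/s

0.135 m/s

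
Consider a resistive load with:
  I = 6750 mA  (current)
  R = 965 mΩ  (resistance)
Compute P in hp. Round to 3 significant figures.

0.0590 hp

P is given directly by: P = I²R.
I = 6750 mA = 6.750 A; R = 965 mΩ = 0.9650 Ω.
P = 43.97 W
43.97 W × (1 hp / 745.7 W) = 0.05896 hp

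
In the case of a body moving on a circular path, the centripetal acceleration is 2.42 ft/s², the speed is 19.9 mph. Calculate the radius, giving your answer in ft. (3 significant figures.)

352 ft

Solving a = v²/r for r: r = v²/a.
a = 2.42 ft/s² = 0.7376 m/s²; v = 19.9 mph = 8.896 m/s.
r = 107.3 m
107.3 m × (1 ft / 0.3048 m) = 352.0 ft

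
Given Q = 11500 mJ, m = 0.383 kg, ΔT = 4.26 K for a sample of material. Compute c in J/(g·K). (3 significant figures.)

Rearranging Q = m·c·ΔT for c: c = Q/(m·ΔT).
Q = 11500 mJ = 11.50 J; m = 0.383 kg; ΔT = 4.26 K.
c = 7.048 J/(kg·K)
7.048 J/(kg·K) × (1 J/(g·K) / 1000 J/(kg·K)) = 0.007048 J/(g·K)

0.00705 J/(g·K)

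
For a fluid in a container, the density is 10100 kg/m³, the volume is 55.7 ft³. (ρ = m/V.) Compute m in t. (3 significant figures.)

Solving ρ = m/V for m: m = ρV.
ρ = 10100 kg/m³; V = 55.7 ft³ = 1.577 m³.
m = 15930 kg
15930 kg × (1 t / 1000 kg) = 15.93 t

15.9 t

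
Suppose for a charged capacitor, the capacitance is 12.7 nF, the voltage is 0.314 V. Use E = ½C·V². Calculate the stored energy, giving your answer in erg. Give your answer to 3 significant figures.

Directly: E = ½CV².
C = 12.7 nF = 1.270×10^-8 F; V = 0.314 V.
E = 6.261×10^-10 J
6.261×10^-10 J × (1 erg / 1.000×10^-7 J) = 0.006261 erg

0.00626 erg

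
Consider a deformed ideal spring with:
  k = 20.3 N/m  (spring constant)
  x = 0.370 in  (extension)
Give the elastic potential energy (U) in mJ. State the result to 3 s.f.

0.896 mJ

U is given directly by: U = ½kx².
k = 20.3 N/m; x = 0.370 in = 0.009398 m.
U = 8.965×10^-4 J
8.965×10^-4 J × (1 mJ / 0.001000 J) = 0.8965 mJ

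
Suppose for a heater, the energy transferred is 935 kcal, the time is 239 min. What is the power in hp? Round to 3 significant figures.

0.366 hp

Directly: P = W/t.
W = 935 kcal = 3.912×10^6 J; t = 239 min = 14340 s.
P = 272.8 W
272.8 W × (1 hp / 745.7 W) = 0.3658 hp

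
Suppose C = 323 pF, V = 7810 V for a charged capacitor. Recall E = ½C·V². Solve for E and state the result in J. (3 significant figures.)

0.00985 J

E is given directly by: E = ½CV².
C = 323 pF = 3.230×10^-10 F; V = 7810 V.
E = 0.009851 J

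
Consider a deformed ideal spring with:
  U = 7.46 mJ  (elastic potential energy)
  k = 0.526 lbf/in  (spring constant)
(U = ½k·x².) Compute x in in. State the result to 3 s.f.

0.501 in

Solving U = ½k·x² for x: x = √(2U/k).
U = 7.46 mJ = 0.007460 J; k = 0.526 lbf/in = 92.12 N/m.
x = 0.01273 m
0.01273 m × (1 in / 0.02540 m) = 0.5011 in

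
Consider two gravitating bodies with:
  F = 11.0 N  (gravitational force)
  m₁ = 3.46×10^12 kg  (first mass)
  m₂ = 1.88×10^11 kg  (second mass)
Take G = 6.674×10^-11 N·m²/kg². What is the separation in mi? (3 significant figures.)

1230 mi

From Newton's law of gravitation: r = √(G·m₁m₂/F).
F = 11.0 N; m₁ = 3.46×10^12 kg; m₂ = 1.88×10^11 kg; G = 6.674×10^-11 N·m²/kg².
r = 1.987×10^6 m
1.987×10^6 m × (1 mi / 1609 m) = 1234 mi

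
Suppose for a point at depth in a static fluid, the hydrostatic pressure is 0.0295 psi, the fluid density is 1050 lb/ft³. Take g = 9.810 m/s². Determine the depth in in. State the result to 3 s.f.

0.0485 in

Rearranging P = ρ·g·h for h: h = P/(ρ·g).
P = 0.0295 psi = 203.4 Pa; ρ = 1050 lb/ft³ = 16819 kg/m³; g = 9.810 m/s².
h = 0.001233 m
0.001233 m × (1 in / 0.02540 m) = 0.04853 in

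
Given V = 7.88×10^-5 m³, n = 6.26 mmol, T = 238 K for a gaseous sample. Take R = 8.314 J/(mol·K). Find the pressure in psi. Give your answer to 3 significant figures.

P is given directly by: P = nRT/V.
V = 7.88×10^-5 m³; n = 6.26 mmol = 0.006260 mol; T = 238 K; R = 8.314 J/(mol·K).
P = 1.572×10^5 Pa  (the unit combination reduces to kg/(m·s²) = Pa)
1.572×10^5 Pa × (1 psi / 6895 Pa) = 22.80 psi

22.8 psi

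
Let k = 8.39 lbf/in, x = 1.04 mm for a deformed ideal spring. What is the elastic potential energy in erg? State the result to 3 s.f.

Directly: U = ½kx².
k = 8.39 lbf/in = 1469 N/m; x = 1.04 mm = 0.001040 m.
U = 7.946×10^-4 J
7.946×10^-4 J × (1 erg / 1.000×10^-7 J) = 7946 erg

7950 erg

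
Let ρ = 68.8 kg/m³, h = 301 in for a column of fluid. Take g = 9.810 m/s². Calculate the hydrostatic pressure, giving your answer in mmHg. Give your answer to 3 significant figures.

38.7 mmHg

Directly: P = ρgh.
ρ = 68.8 kg/m³; h = 301 in = 7.645 m; g = 9.810 m/s².
P = 5160 Pa
5160 Pa × (1 mmHg / 133.3 Pa) = 38.70 mmHg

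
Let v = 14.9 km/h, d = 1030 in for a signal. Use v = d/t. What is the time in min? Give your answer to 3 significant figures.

0.105 min

Rearranging: t = d/v.
v = 14.9 km/h = 4.139 m/s; d = 1030 in = 26.16 m.
t = 6.321 s
6.321 s × (1 min / 60.00 s) = 0.1054 min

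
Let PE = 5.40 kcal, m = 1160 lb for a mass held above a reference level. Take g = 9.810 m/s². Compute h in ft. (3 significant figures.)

Solving PE = m·g·h for h: h = PE/(m·g).
PE = 5.40 kcal = 22594 J; m = 1160 lb = 526.2 kg; g = 9.810 m/s².
h = 4.377 m
4.377 m × (1 ft / 0.3048 m) = 14.36 ft

14.4 ft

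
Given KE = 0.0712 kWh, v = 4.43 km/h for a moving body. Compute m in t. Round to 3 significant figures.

339 t

Solving KE = ½mv² for m: m = 2·KE/v².
KE = 0.0712 kWh = 2.563×10^5 J; v = 4.43 km/h = 1.231 m/s.
m = 3.385×10^5 kg
3.385×10^5 kg × (1 t / 1000 kg) = 338.5 t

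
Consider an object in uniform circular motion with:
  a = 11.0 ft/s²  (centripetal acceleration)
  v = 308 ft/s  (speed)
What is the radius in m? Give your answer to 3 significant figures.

Rearranging a = v²/r for r: r = v²/a.
a = 11.0 ft/s² = 3.353 m/s²; v = 308 ft/s = 93.88 m/s.
r = 2629 m

2630 m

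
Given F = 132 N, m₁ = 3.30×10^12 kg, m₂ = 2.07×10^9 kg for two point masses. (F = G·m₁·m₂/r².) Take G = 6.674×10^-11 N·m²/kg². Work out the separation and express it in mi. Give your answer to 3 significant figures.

From Newton's law of gravitation: r = √(G·m₁m₂/F).
F = 132 N; m₁ = 3.30×10^12 kg; m₂ = 2.07×10^9 kg; G = 6.674×10^-11 N·m²/kg².
r = 58769 m
58769 m × (1 mi / 1609 m) = 36.52 mi

36.5 mi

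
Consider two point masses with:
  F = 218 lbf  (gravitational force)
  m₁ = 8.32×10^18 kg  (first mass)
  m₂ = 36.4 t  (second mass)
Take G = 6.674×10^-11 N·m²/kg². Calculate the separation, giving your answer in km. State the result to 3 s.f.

144 km

Rearranging F = G·m₁·m₂/r² for r: r = √(G·m₁m₂/F).
F = 218 lbf = 969.7 N; m₁ = 8.32×10^18 kg; m₂ = 36.4 t = 36400 kg; G = 6.674×10^-11 N·m²/kg².
r = 1.444×10^5 m
1.444×10^5 m × (1 km / 1000 m) = 144.4 km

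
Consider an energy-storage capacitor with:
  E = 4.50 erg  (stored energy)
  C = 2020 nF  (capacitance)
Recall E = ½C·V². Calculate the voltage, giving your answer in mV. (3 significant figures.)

Rearranging: V = √(2E/C).
E = 4.50 erg = 4.500×10^-7 J; C = 2020 nF = 2.020×10^-6 F.
V = 0.6675 V  (the unit combination reduces to kg·m²/(A·s³) = V)
0.6675 V × (1 mV / 0.001000 V) = 667.5 mV

667 mV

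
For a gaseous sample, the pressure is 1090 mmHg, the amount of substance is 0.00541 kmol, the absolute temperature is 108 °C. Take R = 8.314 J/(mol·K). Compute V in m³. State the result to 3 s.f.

From the ideal-gas law: V = nRT/P.
P = 1090 mmHg = 1.453×10^5 Pa; n = 0.00541 kmol = 5.410 mol; T = 108 °C = 381.1 K; R = 8.314 J/(mol·K).
V = 0.1180 m³

0.118 m³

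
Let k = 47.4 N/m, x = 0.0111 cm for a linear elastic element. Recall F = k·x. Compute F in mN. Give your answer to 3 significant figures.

5.26 mN

From Hooke's law: F = kx.
k = 47.4 N/m; x = 0.0111 cm = 1.110×10^-4 m.
F = 0.005261 N
0.005261 N × (1 mN / 0.001000 N) = 5.261 mN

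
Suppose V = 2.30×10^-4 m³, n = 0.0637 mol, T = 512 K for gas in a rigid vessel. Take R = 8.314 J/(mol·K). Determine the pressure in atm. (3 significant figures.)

11.6 atm

P is given directly by: P = nRT/V.
V = 2.30×10^-4 m³; n = 0.0637 mol; T = 512 K; R = 8.314 J/(mol·K).
P = 1.179×10^6 Pa  (the unit combination reduces to kg/(m·s²) = Pa)
1.179×10^6 Pa × (1 atm / 1.013×10^5 Pa) = 11.64 atm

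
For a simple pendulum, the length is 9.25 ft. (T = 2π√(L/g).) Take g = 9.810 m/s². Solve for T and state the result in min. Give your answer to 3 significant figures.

T is given directly by: T = 2π√(L/g).
L = 9.25 ft = 2.819 m; g = 9.810 m/s².
T = 3.368 s
3.368 s × (1 min / 60.00 s) = 0.05614 min

0.0561 min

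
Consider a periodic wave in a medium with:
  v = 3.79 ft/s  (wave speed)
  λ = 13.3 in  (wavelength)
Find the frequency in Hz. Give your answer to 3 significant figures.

3.42 Hz

Rearranging: f = v/λ.
v = 3.79 ft/s = 1.155 m/s; λ = 13.3 in = 0.3378 m.
f = 3.420 Hz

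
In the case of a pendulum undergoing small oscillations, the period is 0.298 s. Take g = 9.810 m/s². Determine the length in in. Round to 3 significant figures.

Solving T = 2π√(L/g) for L: L = g·(T/2π)².
T = 0.298 s; g = 9.810 m/s².
L = 0.02207 m
0.02207 m × (1 in / 0.02540 m) = 0.8688 in

0.869 in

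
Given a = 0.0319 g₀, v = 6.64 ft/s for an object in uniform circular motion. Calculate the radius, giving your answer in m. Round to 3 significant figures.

13.1 m

Solving a = v²/r for r: r = v²/a.
a = 0.0319 g₀ = 0.3128 m/s²; v = 6.64 ft/s = 2.024 m/s.
r = 13.09 m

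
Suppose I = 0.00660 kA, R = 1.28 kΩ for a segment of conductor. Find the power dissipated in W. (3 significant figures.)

Directly: P = I²R.
I = 0.00660 kA = 6.600 A; R = 1.28 kΩ = 1280 Ω.
P = 55757 W

55800 W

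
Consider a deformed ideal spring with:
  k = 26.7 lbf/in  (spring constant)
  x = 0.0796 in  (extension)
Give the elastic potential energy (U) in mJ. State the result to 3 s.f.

9.56 mJ

U is given directly by: U = ½kx².
k = 26.7 lbf/in = 4676 N/m; x = 0.0796 in = 0.002022 m.
U = 0.009557 J
0.009557 J × (1 mJ / 0.001000 J) = 9.557 mJ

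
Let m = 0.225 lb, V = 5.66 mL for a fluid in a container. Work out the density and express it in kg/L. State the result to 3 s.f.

ρ is given directly by: ρ = m/V.
m = 0.225 lb = 0.1021 kg; V = 5.66 mL = 5.660×10^-6 m³.
ρ = 18031 kg/m³
18031 kg/m³ × (1 kg/L / 1000 kg/m³) = 18.03 kg/L

18.0 kg/L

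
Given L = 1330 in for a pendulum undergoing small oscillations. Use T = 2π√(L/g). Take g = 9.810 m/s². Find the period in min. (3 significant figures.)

T is given directly by: T = 2π√(L/g).
L = 1330 in = 33.78 m; g = 9.810 m/s².
T = 11.66 s
11.66 s × (1 min / 60.00 s) = 0.1943 min

0.194 min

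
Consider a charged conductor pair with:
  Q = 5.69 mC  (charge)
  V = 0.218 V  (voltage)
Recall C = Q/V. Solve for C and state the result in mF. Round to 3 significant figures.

26.1 mF

C is given directly by: C = Q/V.
Q = 5.69 mC = 0.005690 C; V = 0.218 V.
C = 0.02610 F
0.02610 F × (1 mF / 0.001000 F) = 26.10 mF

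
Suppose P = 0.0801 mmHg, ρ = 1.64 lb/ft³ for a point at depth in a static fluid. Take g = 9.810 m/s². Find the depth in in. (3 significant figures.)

Solving P = ρ·g·h for h: h = P/(ρ·g).
P = 0.0801 mmHg = 10.68 Pa; ρ = 1.64 lb/ft³ = 26.27 kg/m³; g = 9.810 m/s².
h = 0.04144 m
0.04144 m × (1 in / 0.02540 m) = 1.631 in

1.63 in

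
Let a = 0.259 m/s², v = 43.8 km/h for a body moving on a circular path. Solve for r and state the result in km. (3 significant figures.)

Rearranging: r = v²/a.
a = 0.259 m/s²; v = 43.8 km/h = 12.17 m/s.
r = 571.5 m
571.5 m × (1 km / 1000 m) = 0.5715 km

0.572 km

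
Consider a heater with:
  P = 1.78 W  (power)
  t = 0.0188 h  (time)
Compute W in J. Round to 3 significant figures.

120 J

Solving P = W/t for W: W = P·t.
P = 1.78 W; t = 0.0188 h = 67.68 s.
W = 120.5 J  (the unit combination reduces to kg·m²/s² = J)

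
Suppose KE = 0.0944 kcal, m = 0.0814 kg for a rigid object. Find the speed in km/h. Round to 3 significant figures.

Rearranging KE = ½mv² for v: v = √(2·KE/m).
KE = 0.0944 kcal = 395.0 J; m = 0.0814 kg.
v = 98.51 m/s
98.51 m/s × (1 km/h / 0.2778 m/s) = 354.6 km/h

355 km/h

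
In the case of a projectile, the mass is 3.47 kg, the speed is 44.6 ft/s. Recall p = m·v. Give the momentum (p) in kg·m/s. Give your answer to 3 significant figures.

Directly: p = mv.
m = 3.47 kg; v = 44.6 ft/s = 13.59 m/s.
p = 47.17 kg·m/s

47.2 kg·m/s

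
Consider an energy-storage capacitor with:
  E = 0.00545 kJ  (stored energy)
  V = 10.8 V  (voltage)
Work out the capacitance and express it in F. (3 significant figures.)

Solving E = ½C·V² for C: C = 2E/V².
E = 0.00545 kJ = 5.450 J; V = 10.8 V.
C = 0.09345 F

0.0934 F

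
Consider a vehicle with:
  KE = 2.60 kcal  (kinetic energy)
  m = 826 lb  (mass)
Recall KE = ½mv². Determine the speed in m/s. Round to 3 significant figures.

Rearranging KE = ½mv² for v: v = √(2·KE/m).
KE = 2.60 kcal = 10878 J; m = 826 lb = 374.7 kg.
v = 7.620 m/s

7.62 m/s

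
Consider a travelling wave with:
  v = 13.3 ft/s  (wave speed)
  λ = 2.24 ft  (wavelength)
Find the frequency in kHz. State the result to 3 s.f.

Solving v = f·λ for f: f = v/λ.
v = 13.3 ft/s = 4.054 m/s; λ = 2.24 ft = 0.6828 m.
f = 5.937 Hz
5.937 Hz × (1 kHz / 1000 Hz) = 0.005937 kHz

0.00594 kHz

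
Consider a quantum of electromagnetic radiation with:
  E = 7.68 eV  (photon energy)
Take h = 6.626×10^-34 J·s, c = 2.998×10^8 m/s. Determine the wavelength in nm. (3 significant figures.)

161 nm

Rearranging E = h·c/λ for λ: λ = hc/E.
E = 7.68 eV = 1.230×10^-18 J; h = 6.626×10^-34 J·s; c = 2.998×10^8 m/s.
λ = 1.614×10^-7 m
1.614×10^-7 m × (1 nm / 1.000×10^-9 m) = 161.4 nm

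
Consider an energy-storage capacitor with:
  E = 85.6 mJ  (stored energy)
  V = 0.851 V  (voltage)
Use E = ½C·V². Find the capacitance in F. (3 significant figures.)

Rearranging E = ½C·V² for C: C = 2E/V².
E = 85.6 mJ = 0.08560 J; V = 0.851 V.
C = 0.2364 F

0.236 F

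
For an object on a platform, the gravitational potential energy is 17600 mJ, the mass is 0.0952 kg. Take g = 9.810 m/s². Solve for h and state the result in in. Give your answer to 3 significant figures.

Rearranging PE = m·g·h for h: h = PE/(m·g).
PE = 17600 mJ = 17.60 J; m = 0.0952 kg; g = 9.810 m/s².
h = 18.85 m
18.85 m × (1 in / 0.02540 m) = 741.9 in

742 in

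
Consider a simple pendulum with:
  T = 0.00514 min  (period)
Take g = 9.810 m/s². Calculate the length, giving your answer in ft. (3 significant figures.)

0.0775 ft

Rearranging: L = g·(T/2π)².
T = 0.00514 min = 0.3084 s; g = 9.810 m/s².
L = 0.02363 m
0.02363 m × (1 ft / 0.3048 m) = 0.07754 ft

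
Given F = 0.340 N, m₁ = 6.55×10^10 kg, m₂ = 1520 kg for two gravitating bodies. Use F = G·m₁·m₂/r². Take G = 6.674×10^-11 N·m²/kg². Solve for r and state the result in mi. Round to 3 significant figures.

From Newton's law of gravitation: r = √(G·m₁m₂/F).
F = 0.340 N; m₁ = 6.55×10^10 kg; m₂ = 1520 kg; G = 6.674×10^-11 N·m²/kg².
r = 139.8 m
139.8 m × (1 mi / 1609 m) = 0.08687 mi

0.0869 mi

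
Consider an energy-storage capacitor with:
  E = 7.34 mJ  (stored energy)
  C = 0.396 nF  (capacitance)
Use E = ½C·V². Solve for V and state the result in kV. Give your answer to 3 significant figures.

6.09 kV

Rearranging E = ½C·V² for V: V = √(2E/C).
E = 7.34 mJ = 0.007340 J; C = 0.396 nF = 3.960×10^-10 F.
V = 6089 V
6089 V × (1 kV / 1000 V) = 6.089 kV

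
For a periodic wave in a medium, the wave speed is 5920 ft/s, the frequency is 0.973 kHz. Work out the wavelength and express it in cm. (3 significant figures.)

Solving v = f·λ for λ: λ = v/f.
v = 5920 ft/s = 1804 m/s; f = 0.973 kHz = 973.0 Hz.
λ = 1.854 m
1.854 m × (1 cm / 0.01000 m) = 185.4 cm

185 cm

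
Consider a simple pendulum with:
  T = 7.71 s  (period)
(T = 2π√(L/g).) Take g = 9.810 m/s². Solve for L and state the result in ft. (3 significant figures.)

48.5 ft

Solving T = 2π√(L/g) for L: L = g·(T/2π)².
T = 7.71 s; g = 9.810 m/s².
L = 14.77 m
14.77 m × (1 ft / 0.3048 m) = 48.46 ft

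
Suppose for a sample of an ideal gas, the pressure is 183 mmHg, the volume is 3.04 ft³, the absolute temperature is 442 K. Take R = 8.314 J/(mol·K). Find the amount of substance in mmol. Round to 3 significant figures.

Rearranging: n = PV/(RT).
P = 183 mmHg = 24398 Pa; V = 3.04 ft³ = 0.08608 m³; T = 442 K; R = 8.314 J/(mol·K).
n = 0.5715 mol
0.5715 mol × (1 mmol / 0.001000 mol) = 571.5 mmol

572 mmol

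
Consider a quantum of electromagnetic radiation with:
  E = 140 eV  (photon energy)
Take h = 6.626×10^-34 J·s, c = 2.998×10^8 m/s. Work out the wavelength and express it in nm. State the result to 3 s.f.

Rearranging: λ = hc/E.
E = 140 eV = 2.243×10^-17 J; h = 6.626×10^-34 J·s; c = 2.998×10^8 m/s.
λ = 8.856×10^-9 m
8.856×10^-9 m × (1 nm / 1.000×10^-9 m) = 8.856 nm

8.86 nm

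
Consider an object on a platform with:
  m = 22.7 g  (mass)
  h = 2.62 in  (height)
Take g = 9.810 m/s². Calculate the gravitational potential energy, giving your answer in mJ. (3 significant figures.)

Directly: PE = mgh.
m = 22.7 g = 0.02270 kg; h = 2.62 in = 0.06655 m; g = 9.810 m/s².
PE = 0.01482 J
0.01482 J × (1 mJ / 0.001000 J) = 14.82 mJ

14.8 mJ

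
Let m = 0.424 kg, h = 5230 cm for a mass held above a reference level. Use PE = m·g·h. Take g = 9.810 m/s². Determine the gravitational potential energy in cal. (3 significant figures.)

Directly: PE = mgh.
m = 0.424 kg; h = 5230 cm = 52.30 m; g = 9.810 m/s².
PE = 217.5 J
217.5 J × (1 cal / 4.184 J) = 51.99 cal

52.0 cal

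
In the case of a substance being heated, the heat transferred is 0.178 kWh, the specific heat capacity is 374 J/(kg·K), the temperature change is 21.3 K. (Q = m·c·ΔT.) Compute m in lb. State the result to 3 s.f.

177 lb

Rearranging Q = m·c·ΔT for m: m = Q/(c·ΔT).
Q = 0.178 kWh = 6.408×10^5 J; c = 374 J/(kg·K); ΔT = 21.3 K.
m = 80.44 kg
80.44 kg × (1 lb / 0.4536 kg) = 177.3 lb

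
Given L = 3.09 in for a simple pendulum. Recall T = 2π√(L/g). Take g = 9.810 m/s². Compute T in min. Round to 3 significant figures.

Directly: T = 2π√(L/g).
L = 3.09 in = 0.07849 m; g = 9.810 m/s².
T = 0.5620 s
0.5620 s × (1 min / 60.00 s) = 0.009367 min

0.00937 min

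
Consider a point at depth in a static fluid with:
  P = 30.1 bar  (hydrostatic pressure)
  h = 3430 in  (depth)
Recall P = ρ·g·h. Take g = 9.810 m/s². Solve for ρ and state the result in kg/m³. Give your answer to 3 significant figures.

3520 kg/m³

Rearranging P = ρ·g·h for ρ: ρ = P/(g·h).
P = 30.1 bar = 3.010×10^6 Pa; h = 3430 in = 87.12 m; g = 9.810 m/s².
ρ = 3522 kg/m³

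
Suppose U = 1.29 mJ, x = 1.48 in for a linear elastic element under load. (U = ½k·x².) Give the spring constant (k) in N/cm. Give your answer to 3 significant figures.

0.0183 N/cm

Solving U = ½k·x² for k: k = 2U/x².
U = 1.29 mJ = 0.001290 J; x = 1.48 in = 0.03759 m.
k = 1.826 N/m
1.826 N/m × (1 N/cm / 100.0 N/m) = 0.01826 N/cm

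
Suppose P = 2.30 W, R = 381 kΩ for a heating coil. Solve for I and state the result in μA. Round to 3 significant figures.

2460 μA

Rearranging P = I²R for I: I = √(P/R).
P = 2.30 W; R = 381 kΩ = 3.810×10^5 Ω.
I = 0.002457 A
0.002457 A × (1 μA / 1.000×10^-6 A) = 2457 μA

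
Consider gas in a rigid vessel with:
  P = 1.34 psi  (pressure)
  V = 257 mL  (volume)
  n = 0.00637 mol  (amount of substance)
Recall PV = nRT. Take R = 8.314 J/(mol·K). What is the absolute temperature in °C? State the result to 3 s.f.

-228 °C

Rearranging: T = PV/(nR).
P = 1.34 psi = 9239 Pa; V = 257 mL = 2.570×10^-4 m³; n = 0.00637 mol; R = 8.314 J/(mol·K).
T = 44.83 K
44.83 K − 273.15 = -228.3 °C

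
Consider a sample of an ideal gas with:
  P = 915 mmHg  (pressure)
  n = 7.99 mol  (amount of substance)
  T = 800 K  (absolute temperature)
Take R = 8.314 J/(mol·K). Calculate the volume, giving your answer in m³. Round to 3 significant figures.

0.436 m³

From the ideal-gas law: V = nRT/P.
P = 915 mmHg = 1.220×10^5 Pa; n = 7.99 mol; T = 800 K; R = 8.314 J/(mol·K).
V = 0.4356 m³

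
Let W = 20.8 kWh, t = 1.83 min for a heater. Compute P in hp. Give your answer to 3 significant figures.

Directly: P = W/t.
W = 20.8 kWh = 7.488×10^7 J; t = 1.83 min = 109.8 s.
P = 6.820×10^5 W
6.820×10^5 W × (1 hp / 745.7 W) = 914.5 hp

915 hp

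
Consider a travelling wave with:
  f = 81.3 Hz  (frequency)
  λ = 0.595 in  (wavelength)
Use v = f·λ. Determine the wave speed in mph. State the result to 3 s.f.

v is given directly by: v = fλ.
f = 81.3 Hz; λ = 0.595 in = 0.01511 m.
v = 1.229 m/s
1.229 m/s × (1 mph / 0.4470 m/s) = 2.748 mph

2.75 mph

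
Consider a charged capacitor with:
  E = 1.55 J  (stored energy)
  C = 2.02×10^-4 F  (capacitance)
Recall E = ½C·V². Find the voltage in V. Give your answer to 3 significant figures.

124 V

Rearranging: V = √(2E/C).
E = 1.55 J; C = 2.02×10^-4 F.
V = 123.9 V  (the unit combination reduces to kg·m²/(A·s³) = V)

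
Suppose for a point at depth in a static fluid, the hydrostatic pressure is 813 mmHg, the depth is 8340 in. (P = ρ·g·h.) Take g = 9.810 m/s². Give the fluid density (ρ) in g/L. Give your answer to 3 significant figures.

52.2 g/L

Solving P = ρ·g·h for ρ: ρ = P/(g·h).
P = 813 mmHg = 1.084×10^5 Pa; h = 8340 in = 211.8 m; g = 9.810 m/s².
ρ = 52.16 kg/m³
Since 1 g/L = 1 kg/m³, 52.16 g/L.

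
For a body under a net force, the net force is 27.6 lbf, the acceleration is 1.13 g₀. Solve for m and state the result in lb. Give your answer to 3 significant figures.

From Newton's second law: m = F/a.
F = 27.6 lbf = 122.8 N; a = 1.13 g₀ = 11.08 m/s².
m = 11.08 kg
11.08 kg × (1 lb / 0.4536 kg) = 24.42 lb

24.4 lb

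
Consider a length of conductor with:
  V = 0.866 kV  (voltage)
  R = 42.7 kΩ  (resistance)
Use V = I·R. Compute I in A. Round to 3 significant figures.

0.0203 A

Rearranging V = I·R for I: I = V/R.
V = 0.866 kV = 866.0 V; R = 42.7 kΩ = 42700 Ω.
I = 0.02028 A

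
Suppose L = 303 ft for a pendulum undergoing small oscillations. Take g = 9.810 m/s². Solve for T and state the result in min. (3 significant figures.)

T is given directly by: T = 2π√(L/g).
L = 303 ft = 92.35 m; g = 9.810 m/s².
T = 19.28 s
19.28 s × (1 min / 60.00 s) = 0.3213 min

0.321 min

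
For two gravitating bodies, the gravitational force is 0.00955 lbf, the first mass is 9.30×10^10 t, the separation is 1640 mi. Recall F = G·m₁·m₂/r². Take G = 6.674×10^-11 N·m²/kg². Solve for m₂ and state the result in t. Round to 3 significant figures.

47700 t

From Newton's law of gravitation: m₂ = F·r²/(G·m₁).
F = 0.00955 lbf = 0.04248 N; m₁ = 9.30×10^10 t = 9.300×10^13 kg; r = 1640 mi = 2.639×10^6 m; G = 6.674×10^-11 N·m²/kg².
m₂ = 4.768×10^7 kg
4.768×10^7 kg × (1 t / 1000 kg) = 47677 t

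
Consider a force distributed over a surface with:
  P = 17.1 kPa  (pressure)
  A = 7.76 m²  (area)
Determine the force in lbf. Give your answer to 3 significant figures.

29800 lbf

Rearranging P = F/A for F: F = P·A.
P = 17.1 kPa = 17100 Pa; A = 7.76 m².
F = 1.327×10^5 N
1.327×10^5 N × (1 lbf / 4.448 N) = 29831 lbf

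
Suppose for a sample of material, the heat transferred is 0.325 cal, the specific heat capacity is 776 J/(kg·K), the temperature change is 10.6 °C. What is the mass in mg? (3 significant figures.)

165 mg

Rearranging Q = m·c·ΔT for m: m = Q/(c·ΔT).
Q = 0.325 cal = 1.360 J; c = 776 J/(kg·K); ΔT = 10.6 °C = 10.60 K.
m = 1.653×10^-4 kg
1.653×10^-4 kg × (1 mg / 1.000×10^-6 kg) = 165.3 mg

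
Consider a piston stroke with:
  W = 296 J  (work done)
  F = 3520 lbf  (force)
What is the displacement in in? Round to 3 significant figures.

Solving W = F·d for d: d = W/F.
W = 296 J; F = 3520 lbf = 15658 N.
d = 0.01890 m
0.01890 m × (1 in / 0.02540 m) = 0.7443 in

0.744 in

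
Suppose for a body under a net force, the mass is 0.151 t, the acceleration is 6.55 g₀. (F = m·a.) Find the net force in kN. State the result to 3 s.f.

From Newton's second law: F = m·a.
m = 0.151 t = 151.0 kg; a = 6.55 g₀ = 64.23 m/s².
F = 9699 N
9699 N × (1 kN / 1000 N) = 9.699 kN

9.70 kN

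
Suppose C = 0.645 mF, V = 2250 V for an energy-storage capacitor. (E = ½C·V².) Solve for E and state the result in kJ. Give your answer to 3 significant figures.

1.63 kJ

E is given directly by: E = ½CV².
C = 0.645 mF = 6.450×10^-4 F; V = 2250 V.
E = 1633 J
1633 J × (1 kJ / 1000 J) = 1.633 kJ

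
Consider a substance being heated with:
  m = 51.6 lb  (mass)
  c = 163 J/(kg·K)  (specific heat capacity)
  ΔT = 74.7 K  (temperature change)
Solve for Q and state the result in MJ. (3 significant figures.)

Q is given directly by: Q = mcΔT.
m = 51.6 lb = 23.41 kg; c = 163 J/(kg·K); ΔT = 74.7 K.
Q = 2.850×10^5 J
2.850×10^5 J × (1 MJ / 1.000×10^6 J) = 0.2850 MJ

0.285 MJ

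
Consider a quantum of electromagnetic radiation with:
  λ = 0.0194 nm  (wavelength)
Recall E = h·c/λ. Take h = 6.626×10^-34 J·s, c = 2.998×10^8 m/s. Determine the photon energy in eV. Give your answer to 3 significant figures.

E is given directly by: E = hc/λ.
λ = 0.0194 nm = 1.940×10^-11 m; h = 6.626×10^-34 J·s; c = 2.998×10^8 m/s.
E = 1.024×10^-14 J
1.024×10^-14 J × (1 eV / 1.602×10^-19 J) = 63910 eV

63900 eV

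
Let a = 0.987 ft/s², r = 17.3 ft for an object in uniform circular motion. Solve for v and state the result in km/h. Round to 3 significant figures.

Solving a = v²/r for v: v = √(a·r).
a = 0.987 ft/s² = 0.3008 m/s²; r = 17.3 ft = 5.273 m.
v = 1.259 m/s
1.259 m/s × (1 km/h / 0.2778 m/s) = 4.534 km/h

4.53 km/h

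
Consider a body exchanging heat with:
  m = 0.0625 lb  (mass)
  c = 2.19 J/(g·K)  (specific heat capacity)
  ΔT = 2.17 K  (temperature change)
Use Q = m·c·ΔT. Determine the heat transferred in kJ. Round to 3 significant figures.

Directly: Q = mcΔT.
m = 0.0625 lb = 0.02835 kg; c = 2.19 J/(g·K) = 2190 J/(kg·K); ΔT = 2.17 K.
Q = 134.7 J  (the unit combination reduces to kg·m²/s² = J)
134.7 J × (1 kJ / 1000 J) = 0.1347 kJ

0.135 kJ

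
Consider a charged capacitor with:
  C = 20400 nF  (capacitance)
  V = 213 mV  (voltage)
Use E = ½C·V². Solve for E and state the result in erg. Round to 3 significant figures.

Directly: E = ½CV².
C = 20400 nF = 2.040×10^-5 F; V = 213 mV = 0.2130 V.
E = 4.628×10^-7 J
4.628×10^-7 J × (1 erg / 1.000×10^-7 J) = 4.628 erg

4.63 erg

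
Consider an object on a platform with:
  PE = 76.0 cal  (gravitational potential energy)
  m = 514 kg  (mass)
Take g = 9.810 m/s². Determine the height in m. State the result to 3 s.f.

Rearranging PE = m·g·h for h: h = PE/(m·g).
PE = 76.0 cal = 318.0 J; m = 514 kg; g = 9.810 m/s².
h = 0.06306 m

0.0631 m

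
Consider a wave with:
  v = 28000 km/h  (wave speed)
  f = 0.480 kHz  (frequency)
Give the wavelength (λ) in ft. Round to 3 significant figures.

53.2 ft

Rearranging v = f·λ for λ: λ = v/f.
v = 28000 km/h = 7778 m/s; f = 0.480 kHz = 480.0 Hz.
λ = 16.20 m
16.20 m × (1 ft / 0.3048 m) = 53.16 ft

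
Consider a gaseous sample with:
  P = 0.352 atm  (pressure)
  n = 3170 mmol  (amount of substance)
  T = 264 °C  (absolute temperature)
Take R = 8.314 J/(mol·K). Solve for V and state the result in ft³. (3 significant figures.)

Rearranging: V = nRT/P.
P = 0.352 atm = 35666 Pa; n = 3170 mmol = 3.170 mol; T = 264 °C = 537.1 K; R = 8.314 J/(mol·K).
V = 0.3969 m³
0.3969 m³ × (1 ft³ / 0.02832 m³) = 14.02 ft³

14.0 ft³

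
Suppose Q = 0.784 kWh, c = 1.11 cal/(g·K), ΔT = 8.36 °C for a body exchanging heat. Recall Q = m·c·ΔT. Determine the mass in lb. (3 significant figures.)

Solving Q = m·c·ΔT for m: m = Q/(c·ΔT).
Q = 0.784 kWh = 2.822×10^6 J; c = 1.11 cal/(g·K) = 4644 J/(kg·K); ΔT = 8.36 °C = 8.360 K.
m = 72.69 kg
72.69 kg × (1 lb / 0.4536 kg) = 160.3 lb

160 lb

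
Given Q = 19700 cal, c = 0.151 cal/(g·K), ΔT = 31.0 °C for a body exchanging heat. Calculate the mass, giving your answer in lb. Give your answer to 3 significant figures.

Solving Q = m·c·ΔT for m: m = Q/(c·ΔT).
Q = 19700 cal = 82425 J; c = 0.151 cal/(g·K) = 631.8 J/(kg·K); ΔT = 31.0 °C = 31.00 K.
m = 4.209 kg
4.209 kg × (1 lb / 0.4536 kg) = 9.278 lb

9.28 lb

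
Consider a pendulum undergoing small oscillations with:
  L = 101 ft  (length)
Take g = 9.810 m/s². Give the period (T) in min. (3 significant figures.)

0.186 min

Directly: T = 2π√(L/g).
L = 101 ft = 30.78 m; g = 9.810 m/s².
T = 11.13 s
11.13 s × (1 min / 60.00 s) = 0.1855 min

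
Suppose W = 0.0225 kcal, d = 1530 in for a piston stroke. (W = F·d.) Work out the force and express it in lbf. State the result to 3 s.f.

0.545 lbf

Rearranging: F = W/d.
W = 0.0225 kcal = 94.14 J; d = 1530 in = 38.86 m.
F = 2.422 N  (the unit combination reduces to kg·m/s² = N)
2.422 N × (1 lbf / 4.448 N) = 0.5446 lbf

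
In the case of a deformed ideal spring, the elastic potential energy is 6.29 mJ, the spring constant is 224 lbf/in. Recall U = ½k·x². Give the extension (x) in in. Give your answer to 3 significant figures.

Rearranging U = ½k·x² for x: x = √(2U/k).
U = 6.29 mJ = 0.006290 J; k = 224 lbf/in = 39228 N/m.
x = 5.663×10^-4 m
5.663×10^-4 m × (1 in / 0.02540 m) = 0.02229 in

0.0223 in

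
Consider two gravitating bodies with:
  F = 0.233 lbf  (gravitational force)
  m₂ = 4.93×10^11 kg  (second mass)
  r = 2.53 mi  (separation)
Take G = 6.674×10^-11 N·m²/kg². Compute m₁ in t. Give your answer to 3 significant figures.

Solving F = G·m₁·m₂/r² for m₁: m₁ = F·r²/(G·m₂).
F = 0.233 lbf = 1.036 N; m₂ = 4.93×10^11 kg; r = 2.53 mi = 4072 m; G = 6.674×10^-11 N·m²/kg².
m₁ = 5.222×10^5 kg
5.222×10^5 kg × (1 t / 1000 kg) = 522.2 t

522 t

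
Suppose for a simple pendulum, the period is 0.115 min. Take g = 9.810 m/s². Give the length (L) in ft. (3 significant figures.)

38.8 ft

Rearranging: L = g·(T/2π)².
T = 0.115 min = 6.900 s; g = 9.810 m/s².
L = 11.83 m
11.83 m × (1 ft / 0.3048 m) = 38.81 ft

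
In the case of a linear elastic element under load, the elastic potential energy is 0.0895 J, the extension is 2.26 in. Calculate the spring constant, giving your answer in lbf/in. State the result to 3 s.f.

Rearranging U = ½k·x² for k: k = 2U/x².
U = 0.0895 J; x = 2.26 in = 0.05740 m.
k = 54.32 N/m
54.32 N/m × (1 lbf/in / 175.1 N/m) = 0.3102 lbf/in

0.310 lbf/in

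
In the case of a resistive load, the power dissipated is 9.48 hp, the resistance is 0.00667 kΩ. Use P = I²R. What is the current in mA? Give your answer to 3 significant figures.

Rearranging: I = √(P/R).
P = 9.48 hp = 7069 W; R = 0.00667 kΩ = 6.670 Ω.
I = 32.56 A
32.56 A × (1 mA / 0.001000 A) = 32555 mA

32600 mA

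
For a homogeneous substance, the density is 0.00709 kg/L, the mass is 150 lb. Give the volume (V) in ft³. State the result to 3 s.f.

Rearranging: V = m/ρ.
ρ = 0.00709 kg/L = 7.090 kg/m³; m = 150 lb = 68.04 kg.
V = 9.596 m³
9.596 m³ × (1 ft³ / 0.02832 m³) = 338.9 ft³

339 ft³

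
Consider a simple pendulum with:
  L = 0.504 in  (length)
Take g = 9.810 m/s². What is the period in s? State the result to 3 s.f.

Directly: T = 2π√(L/g).
L = 0.504 in = 0.01280 m; g = 9.810 m/s².
T = 0.2270 s

0.227 s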